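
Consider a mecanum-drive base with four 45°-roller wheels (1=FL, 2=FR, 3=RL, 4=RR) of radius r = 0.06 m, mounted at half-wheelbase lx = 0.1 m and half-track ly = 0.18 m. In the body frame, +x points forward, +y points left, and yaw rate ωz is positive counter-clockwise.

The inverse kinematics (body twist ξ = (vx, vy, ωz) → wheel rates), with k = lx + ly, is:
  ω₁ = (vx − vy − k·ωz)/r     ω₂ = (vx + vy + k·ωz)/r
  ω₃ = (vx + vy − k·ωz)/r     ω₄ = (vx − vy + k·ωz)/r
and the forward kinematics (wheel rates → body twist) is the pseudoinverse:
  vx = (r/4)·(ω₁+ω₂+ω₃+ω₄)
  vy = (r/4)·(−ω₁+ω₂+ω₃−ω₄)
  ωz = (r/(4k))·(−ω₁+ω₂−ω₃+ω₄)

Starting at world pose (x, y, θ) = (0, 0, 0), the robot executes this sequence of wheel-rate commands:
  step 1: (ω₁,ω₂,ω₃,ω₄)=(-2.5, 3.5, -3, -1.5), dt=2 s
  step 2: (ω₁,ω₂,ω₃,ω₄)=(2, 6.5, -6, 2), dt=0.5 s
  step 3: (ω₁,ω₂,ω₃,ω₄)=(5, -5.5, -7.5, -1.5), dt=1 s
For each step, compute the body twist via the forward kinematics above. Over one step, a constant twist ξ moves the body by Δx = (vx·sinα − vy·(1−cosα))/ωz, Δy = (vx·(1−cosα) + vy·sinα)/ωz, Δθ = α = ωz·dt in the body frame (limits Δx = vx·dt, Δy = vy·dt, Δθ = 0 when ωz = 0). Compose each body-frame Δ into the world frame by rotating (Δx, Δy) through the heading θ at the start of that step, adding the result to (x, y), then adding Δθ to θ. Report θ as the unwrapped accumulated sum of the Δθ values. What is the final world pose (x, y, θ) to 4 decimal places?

step 1: ξ=(vx,vy,ωz)=(-0.0525, 0.0675, 0.4018), dt=2.0 → body Δ=(-0.1454, 0.0810, 0.8036) → world pose (-0.1454, 0.0810, 0.8036)
step 2: ξ=(vx,vy,ωz)=(0.0675, -0.0525, 0.6696), dt=0.5 → body Δ=(0.0375, -0.0202, 0.3348) → world pose (-0.1049, 0.0939, 1.1384)
step 3: ξ=(vx,vy,ωz)=(-0.1425, -0.2475, -0.2411), dt=1.0 → body Δ=(-0.1708, -0.2280, -0.2411) → world pose (0.0305, -0.1567, 0.8973)

(0.0305, -0.1567, 0.8973)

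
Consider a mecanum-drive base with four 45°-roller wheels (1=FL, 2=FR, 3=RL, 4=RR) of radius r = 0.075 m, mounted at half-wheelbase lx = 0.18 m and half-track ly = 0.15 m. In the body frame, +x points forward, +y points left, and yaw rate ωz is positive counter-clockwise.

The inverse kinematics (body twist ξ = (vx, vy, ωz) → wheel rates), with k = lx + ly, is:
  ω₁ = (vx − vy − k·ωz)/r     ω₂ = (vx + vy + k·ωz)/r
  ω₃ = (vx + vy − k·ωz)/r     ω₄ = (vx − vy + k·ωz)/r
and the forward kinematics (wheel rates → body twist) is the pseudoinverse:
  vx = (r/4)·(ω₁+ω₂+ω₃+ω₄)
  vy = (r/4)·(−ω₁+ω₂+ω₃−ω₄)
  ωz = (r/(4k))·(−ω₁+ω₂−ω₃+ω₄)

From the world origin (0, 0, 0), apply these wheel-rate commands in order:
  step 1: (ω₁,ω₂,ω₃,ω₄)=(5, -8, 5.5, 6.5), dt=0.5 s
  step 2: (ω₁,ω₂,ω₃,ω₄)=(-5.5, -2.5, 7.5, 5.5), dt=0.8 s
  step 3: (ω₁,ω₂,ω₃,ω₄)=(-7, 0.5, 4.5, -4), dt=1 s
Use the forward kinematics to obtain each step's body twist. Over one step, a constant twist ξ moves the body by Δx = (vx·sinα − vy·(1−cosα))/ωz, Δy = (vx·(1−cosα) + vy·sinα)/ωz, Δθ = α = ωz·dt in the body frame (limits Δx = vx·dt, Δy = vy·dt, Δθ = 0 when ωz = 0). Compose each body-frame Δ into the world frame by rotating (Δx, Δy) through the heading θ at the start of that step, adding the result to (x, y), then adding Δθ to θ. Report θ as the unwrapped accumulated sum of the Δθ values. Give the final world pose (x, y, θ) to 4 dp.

(0.1441, 0.2250, -0.3523)

step 1: ξ=(vx,vy,ωz)=(0.1688, -0.2625, -0.6818), dt=0.5 → body Δ=(0.0606, -0.1430, -0.3409) → world pose (0.0606, -0.1430, -0.3409)
step 2: ξ=(vx,vy,ωz)=(0.0938, 0.0938, 0.0568), dt=0.8 → body Δ=(0.0733, 0.0767, 0.0455) → world pose (0.1553, -0.0952, -0.2955)
step 3: ξ=(vx,vy,ωz)=(-0.1125, 0.3000, -0.0568), dt=1.0 → body Δ=(-0.1039, 0.3030, -0.0568) → world pose (0.1441, 0.2250, -0.3523)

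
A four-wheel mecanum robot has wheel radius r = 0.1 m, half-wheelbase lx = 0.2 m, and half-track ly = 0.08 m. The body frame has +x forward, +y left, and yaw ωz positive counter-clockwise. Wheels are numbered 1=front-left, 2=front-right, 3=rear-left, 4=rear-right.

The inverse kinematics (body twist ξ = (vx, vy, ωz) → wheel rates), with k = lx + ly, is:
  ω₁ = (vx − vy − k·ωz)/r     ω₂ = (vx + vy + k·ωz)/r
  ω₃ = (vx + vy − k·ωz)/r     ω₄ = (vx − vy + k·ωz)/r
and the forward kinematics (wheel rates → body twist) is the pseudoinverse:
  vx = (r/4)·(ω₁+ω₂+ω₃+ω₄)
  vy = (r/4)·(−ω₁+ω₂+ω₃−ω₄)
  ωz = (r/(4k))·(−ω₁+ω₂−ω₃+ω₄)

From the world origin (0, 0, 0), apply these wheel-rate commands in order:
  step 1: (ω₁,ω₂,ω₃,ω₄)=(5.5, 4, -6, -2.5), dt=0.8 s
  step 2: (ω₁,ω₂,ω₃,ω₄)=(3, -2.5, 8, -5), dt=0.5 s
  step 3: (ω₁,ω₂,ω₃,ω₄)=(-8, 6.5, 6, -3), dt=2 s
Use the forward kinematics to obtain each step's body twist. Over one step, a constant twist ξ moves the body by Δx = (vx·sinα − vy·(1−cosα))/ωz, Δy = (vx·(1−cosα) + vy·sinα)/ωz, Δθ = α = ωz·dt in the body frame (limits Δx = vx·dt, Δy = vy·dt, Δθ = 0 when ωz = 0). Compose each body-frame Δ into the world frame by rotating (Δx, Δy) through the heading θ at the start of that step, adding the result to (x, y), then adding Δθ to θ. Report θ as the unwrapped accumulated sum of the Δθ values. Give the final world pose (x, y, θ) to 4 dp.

(0.3783, 1.0721, 0.2991)

step 1: ξ=(vx,vy,ωz)=(0.0250, -0.1250, 0.1786), dt=0.8 → body Δ=(0.0271, -0.0982, 0.1429) → world pose (0.0271, -0.0982, 0.1429)
step 2: ξ=(vx,vy,ωz)=(0.0875, 0.1875, -1.6518), dt=0.5 → body Δ=(0.0755, 0.0664, -0.8259) → world pose (0.0923, -0.0218, -0.6830)
step 3: ξ=(vx,vy,ωz)=(0.0375, 0.5875, 0.4911), dt=2.0 → body Δ=(-0.4686, 1.0290, 0.9821) → world pose (0.3783, 1.0721, 0.2991)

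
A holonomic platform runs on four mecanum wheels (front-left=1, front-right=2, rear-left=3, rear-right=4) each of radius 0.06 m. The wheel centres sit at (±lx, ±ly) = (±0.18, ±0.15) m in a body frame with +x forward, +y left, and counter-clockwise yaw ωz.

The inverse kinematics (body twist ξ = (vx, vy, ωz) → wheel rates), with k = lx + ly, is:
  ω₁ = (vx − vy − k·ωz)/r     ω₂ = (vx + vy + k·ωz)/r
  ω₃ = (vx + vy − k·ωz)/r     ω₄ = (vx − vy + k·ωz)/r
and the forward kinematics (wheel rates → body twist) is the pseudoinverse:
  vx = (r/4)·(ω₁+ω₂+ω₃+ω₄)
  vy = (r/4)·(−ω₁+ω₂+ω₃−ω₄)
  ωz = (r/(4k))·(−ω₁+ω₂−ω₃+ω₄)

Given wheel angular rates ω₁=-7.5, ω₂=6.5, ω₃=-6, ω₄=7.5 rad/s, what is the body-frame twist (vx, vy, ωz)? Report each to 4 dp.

k = lx + ly = 0.18 + 0.15 = 0.3300
ω₁+ω₂+ω₃+ω₄ = 0.5000  →  vx = (0.06/4)·0.5000 = 0.0075
−ω₁+ω₂+ω₃−ω₄ = 0.5000  →  vy = (0.06/4)·0.5000 = 0.0075
−ω₁+ω₂−ω₃+ω₄ = 27.5000  →  ωz = (0.06/1.3200)·27.5000 = 1.2500

(0.0075, 0.0075, 1.2500)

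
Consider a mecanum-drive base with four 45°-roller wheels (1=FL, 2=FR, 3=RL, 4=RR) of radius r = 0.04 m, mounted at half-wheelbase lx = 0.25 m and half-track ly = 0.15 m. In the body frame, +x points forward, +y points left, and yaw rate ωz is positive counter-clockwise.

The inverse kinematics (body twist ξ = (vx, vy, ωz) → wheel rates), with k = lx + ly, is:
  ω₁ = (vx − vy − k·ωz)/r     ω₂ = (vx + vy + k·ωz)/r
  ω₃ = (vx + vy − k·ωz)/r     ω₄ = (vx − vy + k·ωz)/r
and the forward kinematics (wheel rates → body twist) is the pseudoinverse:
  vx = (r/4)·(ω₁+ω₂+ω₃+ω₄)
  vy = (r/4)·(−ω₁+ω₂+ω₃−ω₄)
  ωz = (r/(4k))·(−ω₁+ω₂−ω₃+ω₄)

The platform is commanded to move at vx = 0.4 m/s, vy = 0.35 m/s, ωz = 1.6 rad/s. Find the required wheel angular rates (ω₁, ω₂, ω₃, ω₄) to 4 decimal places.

k = lx + ly = 0.25 + 0.15 = 0.4000;  k·ωz = 0.4000·1.6 = 0.6400
ω₁ (FL) = (vx − vy − k·ωz)/r = -0.5900/0.04 = -14.7500
ω₂ (FR) = (vx + vy + k·ωz)/r = 1.3900/0.04 = 34.7500
ω₃ (RL) = (vx + vy − k·ωz)/r = 0.1100/0.04 = 2.7500
ω₄ (RR) = (vx − vy + k·ωz)/r = 0.6900/0.04 = 17.2500

(-14.7500, 34.7500, 2.7500, 17.2500)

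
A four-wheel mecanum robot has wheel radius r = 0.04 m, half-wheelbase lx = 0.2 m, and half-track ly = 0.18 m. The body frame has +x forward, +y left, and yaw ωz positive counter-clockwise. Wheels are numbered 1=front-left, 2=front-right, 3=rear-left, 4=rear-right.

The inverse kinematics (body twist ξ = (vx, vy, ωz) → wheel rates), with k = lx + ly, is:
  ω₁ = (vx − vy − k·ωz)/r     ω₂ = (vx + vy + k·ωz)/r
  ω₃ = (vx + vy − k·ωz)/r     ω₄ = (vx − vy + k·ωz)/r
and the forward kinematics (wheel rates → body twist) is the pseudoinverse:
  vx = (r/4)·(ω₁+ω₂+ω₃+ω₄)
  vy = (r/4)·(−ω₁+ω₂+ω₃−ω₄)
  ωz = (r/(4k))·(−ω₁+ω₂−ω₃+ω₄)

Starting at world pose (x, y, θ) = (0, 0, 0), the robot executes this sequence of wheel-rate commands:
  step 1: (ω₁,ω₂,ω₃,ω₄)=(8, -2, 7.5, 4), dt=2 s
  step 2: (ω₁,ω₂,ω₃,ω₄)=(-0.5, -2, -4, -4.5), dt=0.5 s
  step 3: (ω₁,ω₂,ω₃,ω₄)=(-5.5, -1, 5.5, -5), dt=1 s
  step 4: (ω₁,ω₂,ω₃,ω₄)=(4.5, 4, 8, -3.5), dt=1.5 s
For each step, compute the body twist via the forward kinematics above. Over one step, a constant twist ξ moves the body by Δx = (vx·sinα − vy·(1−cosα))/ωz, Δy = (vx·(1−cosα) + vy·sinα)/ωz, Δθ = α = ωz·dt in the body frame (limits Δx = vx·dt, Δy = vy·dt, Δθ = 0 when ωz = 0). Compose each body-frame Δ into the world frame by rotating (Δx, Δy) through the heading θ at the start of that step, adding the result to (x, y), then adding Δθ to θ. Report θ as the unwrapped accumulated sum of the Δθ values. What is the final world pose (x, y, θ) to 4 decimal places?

(0.5306, -0.1649, -1.3684)

step 1: ξ=(vx,vy,ωz)=(0.1750, -0.0650, -0.3553), dt=2.0 → body Δ=(0.2770, -0.2385, -0.7105) → world pose (0.2770, -0.2385, -0.7105)
step 2: ξ=(vx,vy,ωz)=(-0.1100, -0.0100, -0.0526), dt=0.5 → body Δ=(-0.0551, -0.0043, -0.0263) → world pose (0.2325, -0.2059, -0.7368)
step 3: ξ=(vx,vy,ωz)=(-0.0600, 0.1500, -0.1579), dt=1.0 → body Δ=(-0.0479, 0.1541, -0.1579) → world pose (0.3005, -0.0595, -0.8947)
step 4: ξ=(vx,vy,ωz)=(0.1300, 0.1100, -0.3158), dt=1.5 → body Δ=(0.2261, 0.1136, -0.4737) → world pose (0.5306, -0.1649, -1.3684)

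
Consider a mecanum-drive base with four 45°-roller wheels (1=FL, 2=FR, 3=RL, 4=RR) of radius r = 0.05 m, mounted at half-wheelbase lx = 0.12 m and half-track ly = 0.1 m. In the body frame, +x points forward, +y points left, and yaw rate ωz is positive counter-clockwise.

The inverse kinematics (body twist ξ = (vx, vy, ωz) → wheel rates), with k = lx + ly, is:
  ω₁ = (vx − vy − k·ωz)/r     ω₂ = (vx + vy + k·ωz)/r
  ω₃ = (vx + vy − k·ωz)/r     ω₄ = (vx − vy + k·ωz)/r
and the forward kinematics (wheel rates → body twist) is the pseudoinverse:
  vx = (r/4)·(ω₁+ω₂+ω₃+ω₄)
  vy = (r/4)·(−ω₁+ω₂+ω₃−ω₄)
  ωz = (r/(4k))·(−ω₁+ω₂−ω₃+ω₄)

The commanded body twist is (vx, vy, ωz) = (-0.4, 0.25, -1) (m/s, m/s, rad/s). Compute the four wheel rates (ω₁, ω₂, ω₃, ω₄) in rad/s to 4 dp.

k = lx + ly = 0.12 + 0.1 = 0.2200;  k·ωz = 0.2200·-1 = -0.2200
ω₁ (FL) = (vx − vy − k·ωz)/r = -0.4300/0.05 = -8.6000
ω₂ (FR) = (vx + vy + k·ωz)/r = -0.3700/0.05 = -7.4000
ω₃ (RL) = (vx + vy − k·ωz)/r = 0.0700/0.05 = 1.4000
ω₄ (RR) = (vx − vy + k·ωz)/r = -0.8700/0.05 = -17.4000

(-8.6000, -7.4000, 1.4000, -17.4000)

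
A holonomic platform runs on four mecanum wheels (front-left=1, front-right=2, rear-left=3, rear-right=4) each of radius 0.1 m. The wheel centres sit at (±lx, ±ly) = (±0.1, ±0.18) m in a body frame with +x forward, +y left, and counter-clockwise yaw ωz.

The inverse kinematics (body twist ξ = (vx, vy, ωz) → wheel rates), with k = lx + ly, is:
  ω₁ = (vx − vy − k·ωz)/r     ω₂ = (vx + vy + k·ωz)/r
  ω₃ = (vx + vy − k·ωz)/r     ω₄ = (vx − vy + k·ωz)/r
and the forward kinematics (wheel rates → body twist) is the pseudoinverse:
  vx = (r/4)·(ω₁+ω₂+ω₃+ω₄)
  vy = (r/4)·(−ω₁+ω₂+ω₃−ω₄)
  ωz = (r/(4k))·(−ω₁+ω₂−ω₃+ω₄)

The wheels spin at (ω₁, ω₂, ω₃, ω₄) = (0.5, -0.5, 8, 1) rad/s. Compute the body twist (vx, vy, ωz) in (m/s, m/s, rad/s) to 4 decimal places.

(0.2250, 0.1500, -0.7143)

k = lx + ly = 0.1 + 0.18 = 0.2800
ω₁+ω₂+ω₃+ω₄ = 9.0000  →  vx = (0.1/4)·9.0000 = 0.2250
−ω₁+ω₂+ω₃−ω₄ = 6.0000  →  vy = (0.1/4)·6.0000 = 0.1500
−ω₁+ω₂−ω₃+ω₄ = -8.0000  →  ωz = (0.1/1.1200)·-8.0000 = -0.7143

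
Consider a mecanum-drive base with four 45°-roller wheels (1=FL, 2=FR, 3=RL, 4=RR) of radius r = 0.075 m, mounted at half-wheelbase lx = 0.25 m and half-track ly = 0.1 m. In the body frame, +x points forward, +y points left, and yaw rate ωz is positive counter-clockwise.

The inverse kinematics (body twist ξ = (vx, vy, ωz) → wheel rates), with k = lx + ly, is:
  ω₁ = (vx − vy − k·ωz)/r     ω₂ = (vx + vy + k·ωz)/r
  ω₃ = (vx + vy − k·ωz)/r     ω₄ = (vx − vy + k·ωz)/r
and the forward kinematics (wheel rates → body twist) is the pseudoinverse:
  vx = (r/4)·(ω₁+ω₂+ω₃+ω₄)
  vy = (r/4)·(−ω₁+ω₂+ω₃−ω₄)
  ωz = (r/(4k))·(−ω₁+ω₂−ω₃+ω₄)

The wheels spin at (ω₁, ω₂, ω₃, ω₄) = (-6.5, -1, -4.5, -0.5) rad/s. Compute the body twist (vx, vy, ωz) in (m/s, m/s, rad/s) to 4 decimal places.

k = lx + ly = 0.25 + 0.1 = 0.3500
ω₁+ω₂+ω₃+ω₄ = -12.5000  →  vx = (0.075/4)·-12.5000 = -0.2344
−ω₁+ω₂+ω₃−ω₄ = 1.5000  →  vy = (0.075/4)·1.5000 = 0.0281
−ω₁+ω₂−ω₃+ω₄ = 9.5000  →  ωz = (0.075/1.4000)·9.5000 = 0.5089

(-0.2344, 0.0281, 0.5089)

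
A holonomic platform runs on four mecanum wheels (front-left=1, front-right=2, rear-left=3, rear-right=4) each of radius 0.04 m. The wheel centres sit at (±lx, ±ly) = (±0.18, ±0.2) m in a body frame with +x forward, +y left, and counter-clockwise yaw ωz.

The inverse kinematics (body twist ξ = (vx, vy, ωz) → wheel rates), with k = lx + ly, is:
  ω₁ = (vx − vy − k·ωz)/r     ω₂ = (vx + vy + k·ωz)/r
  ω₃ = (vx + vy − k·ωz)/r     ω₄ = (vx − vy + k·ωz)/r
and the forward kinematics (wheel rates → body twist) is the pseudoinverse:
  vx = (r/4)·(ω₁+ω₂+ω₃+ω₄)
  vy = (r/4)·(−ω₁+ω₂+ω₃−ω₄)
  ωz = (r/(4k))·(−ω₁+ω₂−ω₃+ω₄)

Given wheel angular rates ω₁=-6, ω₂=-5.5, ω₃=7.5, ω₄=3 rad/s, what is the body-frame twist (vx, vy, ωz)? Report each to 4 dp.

k = lx + ly = 0.18 + 0.2 = 0.3800
ω₁+ω₂+ω₃+ω₄ = -1.0000  →  vx = (0.04/4)·-1.0000 = -0.0100
−ω₁+ω₂+ω₃−ω₄ = 5.0000  →  vy = (0.04/4)·5.0000 = 0.0500
−ω₁+ω₂−ω₃+ω₄ = -4.0000  →  ωz = (0.04/1.5200)·-4.0000 = -0.1053

(-0.0100, 0.0500, -0.1053)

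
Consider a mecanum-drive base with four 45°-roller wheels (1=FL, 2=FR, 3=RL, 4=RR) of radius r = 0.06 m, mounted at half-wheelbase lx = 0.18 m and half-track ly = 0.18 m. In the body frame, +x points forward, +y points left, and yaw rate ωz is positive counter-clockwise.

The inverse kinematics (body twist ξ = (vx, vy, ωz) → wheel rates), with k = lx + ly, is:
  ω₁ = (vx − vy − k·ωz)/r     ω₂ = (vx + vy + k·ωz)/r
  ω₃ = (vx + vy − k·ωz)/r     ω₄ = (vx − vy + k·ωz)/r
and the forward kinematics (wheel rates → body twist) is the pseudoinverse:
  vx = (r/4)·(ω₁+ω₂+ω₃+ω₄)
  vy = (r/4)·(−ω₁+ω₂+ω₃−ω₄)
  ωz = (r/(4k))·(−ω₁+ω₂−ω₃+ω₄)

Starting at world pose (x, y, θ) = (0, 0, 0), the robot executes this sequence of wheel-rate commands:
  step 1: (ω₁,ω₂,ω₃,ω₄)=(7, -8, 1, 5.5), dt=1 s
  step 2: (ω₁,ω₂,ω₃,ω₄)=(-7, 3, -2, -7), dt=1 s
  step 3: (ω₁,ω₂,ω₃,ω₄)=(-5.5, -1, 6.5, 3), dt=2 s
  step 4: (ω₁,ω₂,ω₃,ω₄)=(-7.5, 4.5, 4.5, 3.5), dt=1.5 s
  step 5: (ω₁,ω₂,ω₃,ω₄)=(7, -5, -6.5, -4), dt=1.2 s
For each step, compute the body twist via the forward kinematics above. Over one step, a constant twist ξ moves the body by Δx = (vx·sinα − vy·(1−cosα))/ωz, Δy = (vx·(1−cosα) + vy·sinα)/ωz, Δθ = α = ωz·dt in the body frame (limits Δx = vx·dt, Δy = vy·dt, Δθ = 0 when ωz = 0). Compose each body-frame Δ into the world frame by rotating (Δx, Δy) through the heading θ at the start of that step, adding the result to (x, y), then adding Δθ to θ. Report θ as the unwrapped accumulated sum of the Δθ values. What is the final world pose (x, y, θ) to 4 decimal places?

(0.0242, 0.2046, 0.0667)

step 1: ξ=(vx,vy,ωz)=(0.0825, -0.2925, -0.4375), dt=1.0 → body Δ=(0.0169, -0.3010, -0.4375) → world pose (0.0169, -0.3010, -0.4375)
step 2: ξ=(vx,vy,ωz)=(-0.1950, 0.2250, 0.2083), dt=1.0 → body Δ=(-0.2169, 0.2031, 0.2083) → world pose (-0.0935, -0.0251, -0.2292)
step 3: ξ=(vx,vy,ωz)=(0.0450, 0.1200, 0.0417), dt=2.0 → body Δ=(0.0799, 0.2435, 0.0833) → world pose (0.0396, 0.1939, -0.1458)
step 4: ξ=(vx,vy,ωz)=(0.0750, 0.1950, 0.4583), dt=1.5 → body Δ=(0.0072, 0.3072, 0.6875) → world pose (0.0914, 0.4967, 0.5417)
step 5: ξ=(vx,vy,ωz)=(-0.1275, -0.2175, -0.3958), dt=1.2 → body Δ=(-0.2081, -0.2156, -0.4750) → world pose (0.0242, 0.2046, 0.0667)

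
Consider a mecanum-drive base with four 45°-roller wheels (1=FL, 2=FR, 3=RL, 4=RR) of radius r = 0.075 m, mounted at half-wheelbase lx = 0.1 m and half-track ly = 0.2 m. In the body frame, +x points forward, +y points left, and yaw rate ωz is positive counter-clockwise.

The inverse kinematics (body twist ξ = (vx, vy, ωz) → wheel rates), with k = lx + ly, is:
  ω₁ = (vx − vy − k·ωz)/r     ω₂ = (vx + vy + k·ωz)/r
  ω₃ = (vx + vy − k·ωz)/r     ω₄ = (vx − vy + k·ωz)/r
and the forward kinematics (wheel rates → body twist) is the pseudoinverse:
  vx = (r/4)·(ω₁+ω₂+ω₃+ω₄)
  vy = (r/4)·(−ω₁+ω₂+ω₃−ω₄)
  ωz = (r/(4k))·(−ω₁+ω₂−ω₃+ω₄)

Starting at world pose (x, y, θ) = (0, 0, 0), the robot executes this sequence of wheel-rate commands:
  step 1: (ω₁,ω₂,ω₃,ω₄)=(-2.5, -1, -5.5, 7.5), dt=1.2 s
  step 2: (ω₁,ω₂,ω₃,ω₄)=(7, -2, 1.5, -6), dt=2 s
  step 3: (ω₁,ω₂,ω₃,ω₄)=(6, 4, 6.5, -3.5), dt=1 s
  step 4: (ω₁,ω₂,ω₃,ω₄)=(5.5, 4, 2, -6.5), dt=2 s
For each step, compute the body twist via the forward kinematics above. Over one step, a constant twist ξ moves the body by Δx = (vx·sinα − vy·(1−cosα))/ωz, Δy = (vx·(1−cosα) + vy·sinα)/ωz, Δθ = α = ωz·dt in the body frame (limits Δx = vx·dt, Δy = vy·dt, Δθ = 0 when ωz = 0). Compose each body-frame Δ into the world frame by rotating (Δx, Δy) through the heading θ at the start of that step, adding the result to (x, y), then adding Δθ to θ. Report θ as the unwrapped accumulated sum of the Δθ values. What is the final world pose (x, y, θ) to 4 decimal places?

(0.3647, -0.7709, -2.9750)

step 1: ξ=(vx,vy,ωz)=(-0.0281, -0.2156, 0.9062), dt=1.2 → body Δ=(0.0999, -0.2273, 1.0875) → world pose (0.0999, -0.2273, 1.0875)
step 2: ξ=(vx,vy,ωz)=(0.0094, -0.0281, -1.0312), dt=2.0 → body Δ=(-0.0321, -0.0374, -2.0625) → world pose (0.1181, -0.2731, -0.9750)
step 3: ξ=(vx,vy,ωz)=(0.2437, 0.1500, -0.7500), dt=1.0 → body Δ=(0.2752, 0.0491, -0.7500) → world pose (0.3132, -0.4733, -1.7250)
step 4: ξ=(vx,vy,ωz)=(0.0938, 0.1313, -0.6250), dt=2.0 → body Δ=(0.2861, 0.0966, -1.2500) → world pose (0.3647, -0.7709, -2.9750)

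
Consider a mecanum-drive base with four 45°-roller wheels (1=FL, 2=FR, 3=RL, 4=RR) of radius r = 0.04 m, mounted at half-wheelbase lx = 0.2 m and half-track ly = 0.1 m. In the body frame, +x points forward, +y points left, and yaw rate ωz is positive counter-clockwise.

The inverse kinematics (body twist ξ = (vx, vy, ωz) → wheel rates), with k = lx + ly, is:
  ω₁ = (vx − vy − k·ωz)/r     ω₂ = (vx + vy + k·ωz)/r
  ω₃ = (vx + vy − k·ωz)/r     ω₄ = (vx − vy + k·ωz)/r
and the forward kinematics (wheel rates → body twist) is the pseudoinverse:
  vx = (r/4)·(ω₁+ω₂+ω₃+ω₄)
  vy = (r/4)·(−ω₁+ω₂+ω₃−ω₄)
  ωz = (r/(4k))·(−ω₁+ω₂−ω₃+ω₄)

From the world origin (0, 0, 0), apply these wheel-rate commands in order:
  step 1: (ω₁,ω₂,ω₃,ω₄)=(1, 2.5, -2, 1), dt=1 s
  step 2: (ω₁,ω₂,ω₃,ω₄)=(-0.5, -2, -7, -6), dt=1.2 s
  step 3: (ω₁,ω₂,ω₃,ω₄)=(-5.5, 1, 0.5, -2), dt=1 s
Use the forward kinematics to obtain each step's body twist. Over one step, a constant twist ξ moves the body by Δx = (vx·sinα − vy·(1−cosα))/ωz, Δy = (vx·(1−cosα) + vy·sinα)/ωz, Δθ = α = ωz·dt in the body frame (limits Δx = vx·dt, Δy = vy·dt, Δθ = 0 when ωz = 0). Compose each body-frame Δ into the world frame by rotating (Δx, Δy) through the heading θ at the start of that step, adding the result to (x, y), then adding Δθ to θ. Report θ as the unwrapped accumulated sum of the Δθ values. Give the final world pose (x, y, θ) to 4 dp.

(-0.2303, 0.0078, 0.2633)

step 1: ξ=(vx,vy,ωz)=(0.0250, -0.0150, 0.1500), dt=1.0 → body Δ=(0.0260, -0.0131, 0.1500) → world pose (0.0260, -0.0131, 0.1500)
step 2: ξ=(vx,vy,ωz)=(-0.1550, -0.0250, -0.0167), dt=1.2 → body Δ=(-0.1863, -0.0281, -0.0200) → world pose (-0.1540, -0.0687, 0.1300)
step 3: ξ=(vx,vy,ωz)=(-0.0600, 0.0900, 0.1333), dt=1.0 → body Δ=(-0.0658, 0.0857, 0.1333) → world pose (-0.2303, 0.0078, 0.2633)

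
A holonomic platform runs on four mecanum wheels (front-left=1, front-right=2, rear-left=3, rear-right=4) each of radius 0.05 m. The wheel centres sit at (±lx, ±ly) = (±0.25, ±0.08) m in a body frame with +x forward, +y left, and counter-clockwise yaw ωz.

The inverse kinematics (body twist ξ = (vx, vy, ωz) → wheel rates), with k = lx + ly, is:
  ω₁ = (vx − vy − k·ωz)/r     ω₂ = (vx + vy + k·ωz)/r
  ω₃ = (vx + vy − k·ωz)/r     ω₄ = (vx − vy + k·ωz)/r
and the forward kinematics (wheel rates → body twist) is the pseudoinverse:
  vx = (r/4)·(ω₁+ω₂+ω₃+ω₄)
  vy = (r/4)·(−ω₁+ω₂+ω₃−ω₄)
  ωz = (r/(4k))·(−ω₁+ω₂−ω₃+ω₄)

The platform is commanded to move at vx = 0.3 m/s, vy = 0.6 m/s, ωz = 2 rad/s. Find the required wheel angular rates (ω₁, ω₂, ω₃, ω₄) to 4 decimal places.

k = lx + ly = 0.25 + 0.08 = 0.3300;  k·ωz = 0.3300·2 = 0.6600
ω₁ (FL) = (vx − vy − k·ωz)/r = -0.9600/0.05 = -19.2000
ω₂ (FR) = (vx + vy + k·ωz)/r = 1.5600/0.05 = 31.2000
ω₃ (RL) = (vx + vy − k·ωz)/r = 0.2400/0.05 = 4.8000
ω₄ (RR) = (vx − vy + k·ωz)/r = 0.3600/0.05 = 7.2000

(-19.2000, 31.2000, 4.8000, 7.2000)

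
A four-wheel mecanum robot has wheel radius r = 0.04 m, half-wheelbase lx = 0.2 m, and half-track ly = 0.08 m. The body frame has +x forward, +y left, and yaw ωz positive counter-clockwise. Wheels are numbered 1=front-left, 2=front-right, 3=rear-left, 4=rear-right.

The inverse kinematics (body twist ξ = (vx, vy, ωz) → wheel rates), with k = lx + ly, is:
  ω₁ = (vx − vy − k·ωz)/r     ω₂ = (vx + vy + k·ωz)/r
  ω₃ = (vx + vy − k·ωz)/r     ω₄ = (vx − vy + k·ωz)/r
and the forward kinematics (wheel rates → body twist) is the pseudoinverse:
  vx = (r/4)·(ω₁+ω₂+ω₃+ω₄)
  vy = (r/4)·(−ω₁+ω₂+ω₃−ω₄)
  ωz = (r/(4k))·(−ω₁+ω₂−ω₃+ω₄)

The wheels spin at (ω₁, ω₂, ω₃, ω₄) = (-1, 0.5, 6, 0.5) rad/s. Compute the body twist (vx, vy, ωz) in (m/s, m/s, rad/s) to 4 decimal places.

(0.0600, 0.0700, -0.1429)

k = lx + ly = 0.2 + 0.08 = 0.2800
ω₁+ω₂+ω₃+ω₄ = 6.0000  →  vx = (0.04/4)·6.0000 = 0.0600
−ω₁+ω₂+ω₃−ω₄ = 7.0000  →  vy = (0.04/4)·7.0000 = 0.0700
−ω₁+ω₂−ω₃+ω₄ = -4.0000  →  ωz = (0.04/1.1200)·-4.0000 = -0.1429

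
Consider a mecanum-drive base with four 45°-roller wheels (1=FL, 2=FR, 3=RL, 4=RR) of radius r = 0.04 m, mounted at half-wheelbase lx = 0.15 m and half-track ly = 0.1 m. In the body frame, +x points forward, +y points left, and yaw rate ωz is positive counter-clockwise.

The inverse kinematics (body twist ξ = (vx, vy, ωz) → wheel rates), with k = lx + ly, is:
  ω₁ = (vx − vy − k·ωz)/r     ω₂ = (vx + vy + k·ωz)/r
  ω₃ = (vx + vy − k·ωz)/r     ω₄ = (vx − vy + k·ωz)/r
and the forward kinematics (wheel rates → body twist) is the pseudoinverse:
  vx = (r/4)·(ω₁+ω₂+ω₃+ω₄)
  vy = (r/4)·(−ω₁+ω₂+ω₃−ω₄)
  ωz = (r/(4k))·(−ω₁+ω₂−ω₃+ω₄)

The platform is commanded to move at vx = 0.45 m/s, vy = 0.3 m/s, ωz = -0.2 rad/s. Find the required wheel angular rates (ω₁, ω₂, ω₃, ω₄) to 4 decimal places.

k = lx + ly = 0.15 + 0.1 = 0.2500;  k·ωz = 0.2500·-0.2 = -0.0500
ω₁ (FL) = (vx − vy − k·ωz)/r = 0.2000/0.04 = 5.0000
ω₂ (FR) = (vx + vy + k·ωz)/r = 0.7000/0.04 = 17.5000
ω₃ (RL) = (vx + vy − k·ωz)/r = 0.8000/0.04 = 20.0000
ω₄ (RR) = (vx − vy + k·ωz)/r = 0.1000/0.04 = 2.5000

(5.0000, 17.5000, 20.0000, 2.5000)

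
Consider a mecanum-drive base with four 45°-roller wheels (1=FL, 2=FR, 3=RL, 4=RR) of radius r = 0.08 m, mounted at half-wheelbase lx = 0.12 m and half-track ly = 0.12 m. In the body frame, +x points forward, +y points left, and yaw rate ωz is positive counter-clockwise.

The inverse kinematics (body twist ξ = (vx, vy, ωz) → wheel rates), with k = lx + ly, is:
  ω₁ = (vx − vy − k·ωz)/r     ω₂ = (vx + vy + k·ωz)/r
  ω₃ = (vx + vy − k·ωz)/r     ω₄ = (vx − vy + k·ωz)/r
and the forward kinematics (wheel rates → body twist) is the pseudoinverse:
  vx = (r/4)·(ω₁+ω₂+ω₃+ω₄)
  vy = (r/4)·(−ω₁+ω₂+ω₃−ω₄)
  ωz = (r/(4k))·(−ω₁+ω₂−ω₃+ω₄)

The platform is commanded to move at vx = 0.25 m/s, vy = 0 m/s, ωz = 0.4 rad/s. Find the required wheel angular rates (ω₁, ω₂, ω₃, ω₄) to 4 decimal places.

k = lx + ly = 0.12 + 0.12 = 0.2400;  k·ωz = 0.2400·0.4 = 0.0960
ω₁ (FL) = (vx − vy − k·ωz)/r = 0.1540/0.08 = 1.9250
ω₂ (FR) = (vx + vy + k·ωz)/r = 0.3460/0.08 = 4.3250
ω₃ (RL) = (vx + vy − k·ωz)/r = 0.1540/0.08 = 1.9250
ω₄ (RR) = (vx − vy + k·ωz)/r = 0.3460/0.08 = 4.3250

(1.9250, 4.3250, 1.9250, 4.3250)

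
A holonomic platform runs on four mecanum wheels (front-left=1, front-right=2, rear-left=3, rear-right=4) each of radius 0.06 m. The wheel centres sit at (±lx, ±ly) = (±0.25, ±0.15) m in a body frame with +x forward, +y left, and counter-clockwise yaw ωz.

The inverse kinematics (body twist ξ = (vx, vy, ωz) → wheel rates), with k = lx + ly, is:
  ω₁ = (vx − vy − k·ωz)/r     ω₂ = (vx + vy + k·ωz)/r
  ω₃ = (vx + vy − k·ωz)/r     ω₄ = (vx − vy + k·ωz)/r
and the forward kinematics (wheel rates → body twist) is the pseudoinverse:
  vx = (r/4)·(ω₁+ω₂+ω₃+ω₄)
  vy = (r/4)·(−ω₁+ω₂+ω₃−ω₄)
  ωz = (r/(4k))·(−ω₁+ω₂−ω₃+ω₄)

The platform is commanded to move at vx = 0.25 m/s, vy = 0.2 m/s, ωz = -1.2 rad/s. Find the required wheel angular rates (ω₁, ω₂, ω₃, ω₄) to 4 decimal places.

(8.8333, -0.5000, 15.5000, -7.1667)

k = lx + ly = 0.25 + 0.15 = 0.4000;  k·ωz = 0.4000·-1.2 = -0.4800
ω₁ (FL) = (vx − vy − k·ωz)/r = 0.5300/0.06 = 8.8333
ω₂ (FR) = (vx + vy + k·ωz)/r = -0.0300/0.06 = -0.5000
ω₃ (RL) = (vx + vy − k·ωz)/r = 0.9300/0.06 = 15.5000
ω₄ (RR) = (vx − vy + k·ωz)/r = -0.4300/0.06 = -7.1667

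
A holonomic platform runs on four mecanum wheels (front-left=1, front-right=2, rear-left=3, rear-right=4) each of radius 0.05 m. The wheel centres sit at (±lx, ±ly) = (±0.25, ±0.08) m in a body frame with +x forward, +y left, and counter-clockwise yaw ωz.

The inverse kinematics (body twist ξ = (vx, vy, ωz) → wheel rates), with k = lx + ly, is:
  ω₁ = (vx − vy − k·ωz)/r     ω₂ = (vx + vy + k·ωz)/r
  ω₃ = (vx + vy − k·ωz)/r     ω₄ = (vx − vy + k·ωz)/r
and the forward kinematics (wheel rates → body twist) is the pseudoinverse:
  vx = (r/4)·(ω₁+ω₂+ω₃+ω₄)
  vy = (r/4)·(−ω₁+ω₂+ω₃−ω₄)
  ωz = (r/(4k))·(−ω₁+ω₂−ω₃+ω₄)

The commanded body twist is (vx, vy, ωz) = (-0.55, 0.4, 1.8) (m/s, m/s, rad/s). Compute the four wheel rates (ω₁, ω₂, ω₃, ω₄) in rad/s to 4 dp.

k = lx + ly = 0.25 + 0.08 = 0.3300;  k·ωz = 0.3300·1.8 = 0.5940
ω₁ (FL) = (vx − vy − k·ωz)/r = -1.5440/0.05 = -30.8800
ω₂ (FR) = (vx + vy + k·ωz)/r = 0.4440/0.05 = 8.8800
ω₃ (RL) = (vx + vy − k·ωz)/r = -0.7440/0.05 = -14.8800
ω₄ (RR) = (vx − vy + k·ωz)/r = -0.3560/0.05 = -7.1200

(-30.8800, 8.8800, -14.8800, -7.1200)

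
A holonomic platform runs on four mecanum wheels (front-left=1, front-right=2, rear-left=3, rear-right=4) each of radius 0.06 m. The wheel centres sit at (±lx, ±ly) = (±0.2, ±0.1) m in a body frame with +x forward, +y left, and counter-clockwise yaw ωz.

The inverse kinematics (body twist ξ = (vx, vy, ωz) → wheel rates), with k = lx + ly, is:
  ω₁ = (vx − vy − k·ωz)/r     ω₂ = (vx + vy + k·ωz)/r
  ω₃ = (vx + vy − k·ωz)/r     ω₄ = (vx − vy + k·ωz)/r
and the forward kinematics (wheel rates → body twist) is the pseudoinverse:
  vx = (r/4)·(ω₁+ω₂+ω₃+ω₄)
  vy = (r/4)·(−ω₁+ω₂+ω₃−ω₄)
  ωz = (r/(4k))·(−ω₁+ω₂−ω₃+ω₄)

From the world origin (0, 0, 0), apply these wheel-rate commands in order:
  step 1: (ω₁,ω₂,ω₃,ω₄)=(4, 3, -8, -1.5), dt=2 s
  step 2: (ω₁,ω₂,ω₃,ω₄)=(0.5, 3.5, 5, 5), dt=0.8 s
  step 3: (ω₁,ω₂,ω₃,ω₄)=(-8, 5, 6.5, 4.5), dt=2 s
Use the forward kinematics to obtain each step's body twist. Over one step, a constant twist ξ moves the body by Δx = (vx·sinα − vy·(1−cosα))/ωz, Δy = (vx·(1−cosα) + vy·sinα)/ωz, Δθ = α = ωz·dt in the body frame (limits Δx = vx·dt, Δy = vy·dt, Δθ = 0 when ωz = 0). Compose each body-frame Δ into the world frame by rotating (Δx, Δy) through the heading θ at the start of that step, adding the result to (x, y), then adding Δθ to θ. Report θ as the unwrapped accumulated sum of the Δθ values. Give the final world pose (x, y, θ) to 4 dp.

(-0.2172, 0.2529, 1.7700)

step 1: ξ=(vx,vy,ωz)=(-0.0375, -0.1125, 0.2750), dt=2.0 → body Δ=(-0.0109, -0.2339, 0.5500) → world pose (-0.0109, -0.2339, 0.5500)
step 2: ξ=(vx,vy,ωz)=(0.2100, 0.0450, 0.1500), dt=0.8 → body Δ=(0.1654, 0.0460, 0.1200) → world pose (0.1061, -0.1083, 0.6700)
step 3: ξ=(vx,vy,ωz)=(0.1200, 0.2250, 0.5500), dt=2.0 → body Δ=(-0.0291, 0.4838, 1.1000) → world pose (-0.2172, 0.2529, 1.7700)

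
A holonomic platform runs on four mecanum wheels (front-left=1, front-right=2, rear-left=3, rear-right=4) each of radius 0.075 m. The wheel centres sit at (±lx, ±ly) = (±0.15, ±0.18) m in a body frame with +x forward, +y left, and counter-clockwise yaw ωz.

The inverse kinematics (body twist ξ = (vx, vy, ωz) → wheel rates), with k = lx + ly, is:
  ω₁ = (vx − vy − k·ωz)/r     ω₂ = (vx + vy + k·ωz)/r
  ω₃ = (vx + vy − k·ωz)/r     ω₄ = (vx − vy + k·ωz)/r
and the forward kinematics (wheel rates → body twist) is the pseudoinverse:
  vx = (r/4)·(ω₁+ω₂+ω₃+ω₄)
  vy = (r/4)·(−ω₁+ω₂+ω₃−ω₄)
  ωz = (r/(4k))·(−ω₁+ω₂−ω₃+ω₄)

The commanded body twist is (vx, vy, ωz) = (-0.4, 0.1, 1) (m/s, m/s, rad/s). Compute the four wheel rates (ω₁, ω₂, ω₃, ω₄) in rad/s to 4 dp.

(-11.0667, 0.4000, -8.4000, -2.2667)

k = lx + ly = 0.15 + 0.18 = 0.3300;  k·ωz = 0.3300·1 = 0.3300
ω₁ (FL) = (vx − vy − k·ωz)/r = -0.8300/0.075 = -11.0667
ω₂ (FR) = (vx + vy + k·ωz)/r = 0.0300/0.075 = 0.4000
ω₃ (RL) = (vx + vy − k·ωz)/r = -0.6300/0.075 = -8.4000
ω₄ (RR) = (vx − vy + k·ωz)/r = -0.1700/0.075 = -2.2667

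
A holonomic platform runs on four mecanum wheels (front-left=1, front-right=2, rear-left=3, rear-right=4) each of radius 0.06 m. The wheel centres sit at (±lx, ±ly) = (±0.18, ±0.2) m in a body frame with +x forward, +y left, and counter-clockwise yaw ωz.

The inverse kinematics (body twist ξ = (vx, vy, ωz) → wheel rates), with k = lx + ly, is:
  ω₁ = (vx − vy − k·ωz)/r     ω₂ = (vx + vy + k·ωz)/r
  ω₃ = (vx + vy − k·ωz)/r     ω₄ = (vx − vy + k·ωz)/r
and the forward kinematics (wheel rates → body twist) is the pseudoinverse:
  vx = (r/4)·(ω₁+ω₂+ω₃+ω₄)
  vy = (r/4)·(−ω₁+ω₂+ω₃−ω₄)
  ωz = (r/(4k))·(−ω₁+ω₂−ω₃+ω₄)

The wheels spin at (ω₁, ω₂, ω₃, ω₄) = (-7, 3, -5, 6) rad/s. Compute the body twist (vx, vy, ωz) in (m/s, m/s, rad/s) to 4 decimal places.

k = lx + ly = 0.18 + 0.2 = 0.3800
ω₁+ω₂+ω₃+ω₄ = -3.0000  →  vx = (0.06/4)·-3.0000 = -0.0450
−ω₁+ω₂+ω₃−ω₄ = -1.0000  →  vy = (0.06/4)·-1.0000 = -0.0150
−ω₁+ω₂−ω₃+ω₄ = 21.0000  →  ωz = (0.06/1.5200)·21.0000 = 0.8289

(-0.0450, -0.0150, 0.8289)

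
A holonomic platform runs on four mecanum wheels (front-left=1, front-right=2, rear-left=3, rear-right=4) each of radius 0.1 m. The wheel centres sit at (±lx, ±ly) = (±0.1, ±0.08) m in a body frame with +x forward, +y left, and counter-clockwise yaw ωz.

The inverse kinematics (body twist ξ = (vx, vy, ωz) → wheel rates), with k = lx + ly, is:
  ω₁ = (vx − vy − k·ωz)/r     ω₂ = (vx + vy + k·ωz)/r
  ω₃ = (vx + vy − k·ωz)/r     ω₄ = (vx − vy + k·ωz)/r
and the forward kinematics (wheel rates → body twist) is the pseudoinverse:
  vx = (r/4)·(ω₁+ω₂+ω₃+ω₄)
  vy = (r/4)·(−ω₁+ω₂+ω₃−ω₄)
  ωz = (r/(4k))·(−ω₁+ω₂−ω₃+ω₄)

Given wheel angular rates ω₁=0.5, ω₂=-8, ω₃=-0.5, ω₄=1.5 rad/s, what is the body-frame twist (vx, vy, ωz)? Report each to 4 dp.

k = lx + ly = 0.1 + 0.08 = 0.1800
ω₁+ω₂+ω₃+ω₄ = -6.5000  →  vx = (0.1/4)·-6.5000 = -0.1625
−ω₁+ω₂+ω₃−ω₄ = -10.5000  →  vy = (0.1/4)·-10.5000 = -0.2625
−ω₁+ω₂−ω₃+ω₄ = -6.5000  →  ωz = (0.1/0.7200)·-6.5000 = -0.9028

(-0.1625, -0.2625, -0.9028)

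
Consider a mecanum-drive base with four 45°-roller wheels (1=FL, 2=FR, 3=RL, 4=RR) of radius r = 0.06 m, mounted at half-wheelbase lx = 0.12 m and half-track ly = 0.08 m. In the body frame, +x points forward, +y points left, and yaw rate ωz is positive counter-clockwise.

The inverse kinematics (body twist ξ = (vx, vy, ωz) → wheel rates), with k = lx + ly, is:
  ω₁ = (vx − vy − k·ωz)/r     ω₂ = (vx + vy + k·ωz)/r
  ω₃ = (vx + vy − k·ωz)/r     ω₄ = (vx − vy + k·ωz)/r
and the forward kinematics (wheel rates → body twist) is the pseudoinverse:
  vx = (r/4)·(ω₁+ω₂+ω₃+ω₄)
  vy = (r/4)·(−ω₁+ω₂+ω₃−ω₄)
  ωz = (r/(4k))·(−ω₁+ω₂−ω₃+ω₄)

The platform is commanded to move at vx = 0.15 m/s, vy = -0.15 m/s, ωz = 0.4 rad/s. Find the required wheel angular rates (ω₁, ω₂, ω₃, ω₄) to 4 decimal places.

k = lx + ly = 0.12 + 0.08 = 0.2000;  k·ωz = 0.2000·0.4 = 0.0800
ω₁ (FL) = (vx − vy − k·ωz)/r = 0.2200/0.06 = 3.6667
ω₂ (FR) = (vx + vy + k·ωz)/r = 0.0800/0.06 = 1.3333
ω₃ (RL) = (vx + vy − k·ωz)/r = -0.0800/0.06 = -1.3333
ω₄ (RR) = (vx − vy + k·ωz)/r = 0.3800/0.06 = 6.3333

(3.6667, 1.3333, -1.3333, 6.3333)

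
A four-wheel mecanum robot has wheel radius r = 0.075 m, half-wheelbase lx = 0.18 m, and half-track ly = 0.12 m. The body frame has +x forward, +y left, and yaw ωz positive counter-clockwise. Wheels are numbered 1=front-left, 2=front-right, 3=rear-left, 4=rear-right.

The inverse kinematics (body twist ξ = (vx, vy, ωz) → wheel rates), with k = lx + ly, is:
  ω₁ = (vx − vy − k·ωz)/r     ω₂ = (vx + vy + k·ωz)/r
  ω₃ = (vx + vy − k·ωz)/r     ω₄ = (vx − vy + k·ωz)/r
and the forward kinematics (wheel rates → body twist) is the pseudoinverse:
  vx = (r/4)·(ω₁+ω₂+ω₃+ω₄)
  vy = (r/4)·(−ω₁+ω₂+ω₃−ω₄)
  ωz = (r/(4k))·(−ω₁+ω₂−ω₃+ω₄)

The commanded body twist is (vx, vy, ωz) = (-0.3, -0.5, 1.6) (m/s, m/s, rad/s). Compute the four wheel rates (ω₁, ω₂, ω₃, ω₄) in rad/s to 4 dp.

k = lx + ly = 0.18 + 0.12 = 0.3000;  k·ωz = 0.3000·1.6 = 0.4800
ω₁ (FL) = (vx − vy − k·ωz)/r = -0.2800/0.075 = -3.7333
ω₂ (FR) = (vx + vy + k·ωz)/r = -0.3200/0.075 = -4.2667
ω₃ (RL) = (vx + vy − k·ωz)/r = -1.2800/0.075 = -17.0667
ω₄ (RR) = (vx − vy + k·ωz)/r = 0.6800/0.075 = 9.0667

(-3.7333, -4.2667, -17.0667, 9.0667)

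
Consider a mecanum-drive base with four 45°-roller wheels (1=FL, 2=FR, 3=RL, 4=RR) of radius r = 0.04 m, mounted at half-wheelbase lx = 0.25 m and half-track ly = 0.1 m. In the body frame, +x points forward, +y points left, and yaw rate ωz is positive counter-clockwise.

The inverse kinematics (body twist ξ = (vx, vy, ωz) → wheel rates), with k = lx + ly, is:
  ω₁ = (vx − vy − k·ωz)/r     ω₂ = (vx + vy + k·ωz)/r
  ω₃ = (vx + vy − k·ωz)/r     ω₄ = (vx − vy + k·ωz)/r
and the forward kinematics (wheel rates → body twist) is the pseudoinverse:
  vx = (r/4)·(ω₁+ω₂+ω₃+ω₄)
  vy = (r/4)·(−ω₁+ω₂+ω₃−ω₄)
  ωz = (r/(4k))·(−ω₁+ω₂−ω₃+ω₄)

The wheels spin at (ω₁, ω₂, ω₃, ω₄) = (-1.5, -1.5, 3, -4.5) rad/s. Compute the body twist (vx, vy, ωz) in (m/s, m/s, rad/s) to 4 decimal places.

k = lx + ly = 0.25 + 0.1 = 0.3500
ω₁+ω₂+ω₃+ω₄ = -4.5000  →  vx = (0.04/4)·-4.5000 = -0.0450
−ω₁+ω₂+ω₃−ω₄ = 7.5000  →  vy = (0.04/4)·7.5000 = 0.0750
−ω₁+ω₂−ω₃+ω₄ = -7.5000  →  ωz = (0.04/1.4000)·-7.5000 = -0.2143

(-0.0450, 0.0750, -0.2143)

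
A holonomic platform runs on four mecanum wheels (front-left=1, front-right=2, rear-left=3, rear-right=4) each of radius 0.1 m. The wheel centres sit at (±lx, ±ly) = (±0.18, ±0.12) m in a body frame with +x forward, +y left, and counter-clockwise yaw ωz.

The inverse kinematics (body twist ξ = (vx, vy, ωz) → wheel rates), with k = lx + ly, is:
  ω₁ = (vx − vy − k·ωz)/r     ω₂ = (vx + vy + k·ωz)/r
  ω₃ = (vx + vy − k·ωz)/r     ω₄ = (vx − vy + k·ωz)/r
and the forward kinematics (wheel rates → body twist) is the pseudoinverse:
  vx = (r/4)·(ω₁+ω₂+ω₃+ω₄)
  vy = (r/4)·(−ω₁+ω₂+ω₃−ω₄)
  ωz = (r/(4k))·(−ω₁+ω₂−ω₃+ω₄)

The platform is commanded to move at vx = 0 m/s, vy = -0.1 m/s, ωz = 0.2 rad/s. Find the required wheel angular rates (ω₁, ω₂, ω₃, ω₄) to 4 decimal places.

k = lx + ly = 0.18 + 0.12 = 0.3000;  k·ωz = 0.3000·0.2 = 0.0600
ω₁ (FL) = (vx − vy − k·ωz)/r = 0.0400/0.1 = 0.4000
ω₂ (FR) = (vx + vy + k·ωz)/r = -0.0400/0.1 = -0.4000
ω₃ (RL) = (vx + vy − k·ωz)/r = -0.1600/0.1 = -1.6000
ω₄ (RR) = (vx − vy + k·ωz)/r = 0.1600/0.1 = 1.6000

(0.4000, -0.4000, -1.6000, 1.6000)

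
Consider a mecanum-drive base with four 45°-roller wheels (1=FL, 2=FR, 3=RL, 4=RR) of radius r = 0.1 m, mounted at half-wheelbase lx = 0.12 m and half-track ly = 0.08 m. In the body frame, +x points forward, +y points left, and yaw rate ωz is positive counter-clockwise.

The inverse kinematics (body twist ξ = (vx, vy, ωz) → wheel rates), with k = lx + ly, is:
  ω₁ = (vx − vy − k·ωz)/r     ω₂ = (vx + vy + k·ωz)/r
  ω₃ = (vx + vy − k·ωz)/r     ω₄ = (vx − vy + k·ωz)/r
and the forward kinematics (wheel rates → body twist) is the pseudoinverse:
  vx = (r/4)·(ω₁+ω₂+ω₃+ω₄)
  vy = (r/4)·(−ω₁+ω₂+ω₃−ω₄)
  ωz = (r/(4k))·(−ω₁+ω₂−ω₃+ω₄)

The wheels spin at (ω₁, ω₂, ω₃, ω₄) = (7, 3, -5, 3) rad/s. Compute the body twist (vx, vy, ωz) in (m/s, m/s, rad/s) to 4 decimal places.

(0.2000, -0.3000, 0.5000)

k = lx + ly = 0.12 + 0.08 = 0.2000
ω₁+ω₂+ω₃+ω₄ = 8.0000  →  vx = (0.1/4)·8.0000 = 0.2000
−ω₁+ω₂+ω₃−ω₄ = -12.0000  →  vy = (0.1/4)·-12.0000 = -0.3000
−ω₁+ω₂−ω₃+ω₄ = 4.0000  →  ωz = (0.1/0.8000)·4.0000 = 0.5000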